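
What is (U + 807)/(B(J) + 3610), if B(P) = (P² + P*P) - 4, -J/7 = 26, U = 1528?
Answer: 2335/69854 ≈ 0.033427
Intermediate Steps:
J = -182 (J = -7*26 = -182)
B(P) = -4 + 2*P² (B(P) = (P² + P²) - 4 = 2*P² - 4 = -4 + 2*P²)
(U + 807)/(B(J) + 3610) = (1528 + 807)/((-4 + 2*(-182)²) + 3610) = 2335/((-4 + 2*33124) + 3610) = 2335/((-4 + 66248) + 3610) = 2335/(66244 + 3610) = 2335/69854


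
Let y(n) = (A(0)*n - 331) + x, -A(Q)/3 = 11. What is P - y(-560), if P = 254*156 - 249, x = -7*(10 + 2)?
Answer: 21310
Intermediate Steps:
A(Q) = -33 (A(Q) = -3*11 = -33)
x = -84 (x = -7*12 = -84)
P = 39375 (P = 39624 - 249 = 39375)
y(n) = -415 - 33*n (y(n) = (-33*n - 331) - 84 = (-331 - 33*n) - 84 = -415 - 33*n)
P - y(-560) = 39375 - (-415 - 33*(-560)) = 39375 - (-415 + 18480) = 39375 - 1*18065 = 39375 - 18065 = 21310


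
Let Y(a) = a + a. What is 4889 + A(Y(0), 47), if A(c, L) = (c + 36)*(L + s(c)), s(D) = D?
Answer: 6581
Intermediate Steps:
Y(a) = 2*a
A(c, L) = (36 + c)*(L + c) (A(c, L) = (c + 36)*(L + c) = (36 + c)*(L + c))
4889 + A(Y(0), 47) = 4889 + ((2*0)² + 36*47 + 36*(2*0) + 47*(2*0)) = 4889 + (0² + 1692 + 36*0 + 47*0) = 4889 + (0 + 1692 + 0 + 0) = 4889 + 1692 = 6581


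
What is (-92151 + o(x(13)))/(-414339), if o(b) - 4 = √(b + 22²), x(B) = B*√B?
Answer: 92147/414339 - √(484 + 13*√13)/414339 ≈ 0.22234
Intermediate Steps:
x(B) = B^(3/2)
o(b) = 4 + √(484 + b) (o(b) = 4 + √(b + 22²) = 4 + √(b + 484) = 4 + √(484 + b))
(-92151 + o(x(13)))/(-414339) = (-92151 + (4 + √(484 + 13^(3/2))))/(-414339) = (-92151 + (4 + √(484 + 13*√13)))*(-1/414339) = (-92147 + √(484 + 13*√13))*(-1/414339) = 92147/414339 - √(484 + 13*√13)/414339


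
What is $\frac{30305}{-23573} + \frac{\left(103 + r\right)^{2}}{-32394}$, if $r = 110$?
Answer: $- \frac{62157079}{23140114} \approx -2.6861$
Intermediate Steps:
$\frac{30305}{-23573} + \frac{\left(103 + r\right)^{2}}{-32394} = \frac{30305}{-23573} + \frac{\left(103 + 110\right)^{2}}{-32394} = 30305 \left(- \frac{1}{23573}\right) + 213^{2} \left(- \frac{1}{32394}\right) = - \frac{2755}{2143} + 45369 \left(- \frac{1}{32394}\right) = - \frac{2755}{2143} - \frac{15123}{10798} = - \frac{62157079}{23140114}$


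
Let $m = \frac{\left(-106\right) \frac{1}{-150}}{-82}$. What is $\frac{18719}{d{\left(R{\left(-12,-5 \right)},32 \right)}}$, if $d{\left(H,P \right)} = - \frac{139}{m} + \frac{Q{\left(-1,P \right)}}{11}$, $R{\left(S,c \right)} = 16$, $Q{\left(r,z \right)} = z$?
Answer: $\frac{10913177}{9405046} \approx 1.1604$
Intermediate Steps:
$m = - \frac{53}{6150}$ ($m = \left(-106\right) \left(- \frac{1}{150}\right) \left(- \frac{1}{82}\right) = \frac{53}{75} \left(- \frac{1}{82}\right) = - \frac{53}{6150} \approx -0.0086179$)
$d{\left(H,P \right)} = \frac{854850}{53} + \frac{P}{11}$ ($d{\left(H,P \right)} = - \frac{139}{- \frac{53}{6150}} + \frac{P}{11} = \left(-139\right) \left(- \frac{6150}{53}\right) + P \frac{1}{11} = \frac{854850}{53} + \frac{P}{11}$)
$\frac{18719}{d{\left(R{\left(-12,-5 \right)},32 \right)}} = \frac{18719}{\frac{854850}{53} + \frac{1}{11} \cdot 32} = \frac{18719}{\frac{854850}{53} + \frac{32}{11}} = \frac{18719}{\frac{9405046}{583}} = 18719 \cdot \frac{583}{9405046} = \frac{10913177}{9405046}$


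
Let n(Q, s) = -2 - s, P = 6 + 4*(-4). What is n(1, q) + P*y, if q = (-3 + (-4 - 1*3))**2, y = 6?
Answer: -162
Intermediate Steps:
P = -10 (P = 6 - 16 = -10)
q = 100 (q = (-3 + (-4 - 3))**2 = (-3 - 7)**2 = (-10)**2 = 100)
n(1, q) + P*y = (-2 - 1*100) - 10*6 = (-2 - 100) - 60 = -102 - 60 = -162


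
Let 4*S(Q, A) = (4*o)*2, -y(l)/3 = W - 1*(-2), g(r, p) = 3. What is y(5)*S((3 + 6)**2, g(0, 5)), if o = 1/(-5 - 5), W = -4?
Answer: -6/5 ≈ -1.2000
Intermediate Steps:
o = -1/10 (o = 1/(-10) = -1/10 ≈ -0.10000)
y(l) = 6 (y(l) = -3*(-4 - 1*(-2)) = -3*(-4 + 2) = -3*(-2) = 6)
S(Q, A) = -1/5 (S(Q, A) = ((4*(-1/10))*2)/4 = (-2/5*2)/4 = (1/4)*(-4/5) = -1/5)
y(5)*S((3 + 6)**2, g(0, 5)) = 6*(-1/5) = -6/5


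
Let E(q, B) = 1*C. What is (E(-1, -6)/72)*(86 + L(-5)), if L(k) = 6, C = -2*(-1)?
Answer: 23/9 ≈ 2.5556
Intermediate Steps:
C = 2
E(q, B) = 2 (E(q, B) = 1*2 = 2)
(E(-1, -6)/72)*(86 + L(-5)) = (2/72)*(86 + 6) = (2*(1/72))*92 = (1/36)*92 = 23/9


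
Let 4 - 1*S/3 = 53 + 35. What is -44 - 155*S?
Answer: 39016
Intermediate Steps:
S = -252 (S = 12 - 3*(53 + 35) = 12 - 3*88 = 12 - 264 = -252)
-44 - 155*S = -44 - 155*(-252) = -44 + 39060 = 39016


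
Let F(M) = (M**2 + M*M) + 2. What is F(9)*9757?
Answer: 1600148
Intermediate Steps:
F(M) = 2 + 2*M**2 (F(M) = (M**2 + M**2) + 2 = 2*M**2 + 2 = 2 + 2*M**2)
F(9)*9757 = (2 + 2*9**2)*9757 = (2 + 2*81)*9757 = (2 + 162)*9757 = 164*9757 = 1600148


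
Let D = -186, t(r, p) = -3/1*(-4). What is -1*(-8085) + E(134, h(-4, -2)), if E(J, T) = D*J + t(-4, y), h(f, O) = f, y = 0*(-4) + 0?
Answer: -16827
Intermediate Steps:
y = 0 (y = 0 + 0 = 0)
t(r, p) = 12 (t(r, p) = -3*1*(-4) = -3*(-4) = 12)
E(J, T) = 12 - 186*J (E(J, T) = -186*J + 12 = 12 - 186*J)
-1*(-8085) + E(134, h(-4, -2)) = -1*(-8085) + (12 - 186*134) = 8085 + (12 - 24924) = 8085 - 24912 = -16827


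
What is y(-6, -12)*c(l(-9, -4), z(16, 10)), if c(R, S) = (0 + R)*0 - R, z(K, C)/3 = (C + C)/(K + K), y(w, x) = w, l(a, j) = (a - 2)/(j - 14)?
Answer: 11/3 ≈ 3.6667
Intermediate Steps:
l(a, j) = (-2 + a)/(-14 + j)
z(K, C) = 3*C/K (z(K, C) = 3*((C + C)/(K + K)) = 3*((2*C)/((2*K))) = 3*((2*C)*(1/(2*K))) = 3*(C/K) = 3*C/K)
c(R, S) = -R (c(R, S) = R*0 - R = 0 - R = -R)
y(-6, -12)*c(l(-9, -4), z(16, 10)) = -(-6)*(-2 - 9)/(-14 - 4) = -(-6)*-11/(-18) = -(-6)*(-1/18*(-11)) = -(-6)*11/18 = -6*(-11/18) = 11/3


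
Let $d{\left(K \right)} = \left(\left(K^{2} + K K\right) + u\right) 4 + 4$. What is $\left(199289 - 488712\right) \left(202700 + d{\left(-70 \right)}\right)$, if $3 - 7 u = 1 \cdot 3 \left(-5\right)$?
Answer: $- \frac{490108908200}{7} \approx -7.0016 \cdot 10^{10}$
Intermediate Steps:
$u = \frac{18}{7}$ ($u = \frac{3}{7} - \frac{1 \cdot 3 \left(-5\right)}{7} = \frac{3}{7} - \frac{3 \left(-5\right)}{7} = \frac{3}{7} - - \frac{15}{7} = \frac{3}{7} + \frac{15}{7} = \frac{18}{7} \approx 2.5714$)
$d{\left(K \right)} = \frac{100}{7} + 8 K^{2}$ ($d{\left(K \right)} = \left(\left(K^{2} + K K\right) + \frac{18}{7}\right) 4 + 4 = \left(\left(K^{2} + K^{2}\right) + \frac{18}{7}\right) 4 + 4 = \left(2 K^{2} + \frac{18}{7}\right) 4 + 4 = \left(\frac{18}{7} + 2 K^{2}\right) 4 + 4 = \left(\frac{72}{7} + 8 K^{2}\right) + 4 = \frac{100}{7} + 8 K^{2}$)
$\left(199289 - 488712\right) \left(202700 + d{\left(-70 \right)}\right) = \left(199289 - 488712\right) \left(202700 + \left(\frac{100}{7} + 8 \left(-70\right)^{2}\right)\right) = - 289423 \left(202700 + \left(\frac{100}{7} + 8 \cdot 4900\right)\right) = - 289423 \left(202700 + \left(\frac{100}{7} + 39200\right)\right) = - 289423 \left(202700 + \frac{274500}{7}\right) = \left(-289423\right) \frac{1693400}{7} = - \frac{490108908200}{7}$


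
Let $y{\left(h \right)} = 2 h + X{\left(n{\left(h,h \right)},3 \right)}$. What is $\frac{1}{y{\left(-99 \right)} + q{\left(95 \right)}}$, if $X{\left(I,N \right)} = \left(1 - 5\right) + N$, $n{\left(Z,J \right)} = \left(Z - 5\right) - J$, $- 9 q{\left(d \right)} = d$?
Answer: $- \frac{9}{1886} \approx -0.004772$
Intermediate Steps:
$q{\left(d \right)} = - \frac{d}{9}$
$n{\left(Z,J \right)} = -5 + Z - J$ ($n{\left(Z,J \right)} = \left(-5 + Z\right) - J = -5 + Z - J$)
$X{\left(I,N \right)} = -4 + N$
$y{\left(h \right)} = -1 + 2 h$ ($y{\left(h \right)} = 2 h + \left(-4 + 3\right) = 2 h - 1 = -1 + 2 h$)
$\frac{1}{y{\left(-99 \right)} + q{\left(95 \right)}} = \frac{1}{\left(-1 + 2 \left(-99\right)\right) - \frac{95}{9}} = \frac{1}{\left(-1 - 198\right) - \frac{95}{9}} = \frac{1}{-199 - \frac{95}{9}} = \frac{1}{- \frac{1886}{9}} = - \frac{9}{1886}$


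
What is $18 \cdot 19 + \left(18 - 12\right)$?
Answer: $348$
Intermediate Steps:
$18 \cdot 19 + \left(18 - 12\right) = 342 + 6 = 348$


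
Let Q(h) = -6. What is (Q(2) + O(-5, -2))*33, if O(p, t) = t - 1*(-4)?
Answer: -132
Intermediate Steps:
O(p, t) = 4 + t (O(p, t) = t + 4 = 4 + t)
(Q(2) + O(-5, -2))*33 = (-6 + (4 - 2))*33 = (-6 + 2)*33 = -4*33 = -132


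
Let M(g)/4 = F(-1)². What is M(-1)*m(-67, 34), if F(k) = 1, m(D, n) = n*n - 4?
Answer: 4608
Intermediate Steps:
m(D, n) = -4 + n² (m(D, n) = n² - 4 = -4 + n²)
M(g) = 4 (M(g) = 4*1² = 4*1 = 4)
M(-1)*m(-67, 34) = 4*(-4 + 34²) = 4*(-4 + 1156) = 4*1152 = 4608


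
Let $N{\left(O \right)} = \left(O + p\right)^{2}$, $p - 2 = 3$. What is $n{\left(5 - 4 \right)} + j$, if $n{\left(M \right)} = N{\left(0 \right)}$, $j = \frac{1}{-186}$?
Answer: $\frac{4649}{186} \approx 24.995$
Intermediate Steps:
$p = 5$ ($p = 2 + 3 = 5$)
$N{\left(O \right)} = \left(5 + O\right)^{2}$ ($N{\left(O \right)} = \left(O + 5\right)^{2} = \left(5 + O\right)^{2}$)
$j = - \frac{1}{186} \approx -0.0053763$
$n{\left(M \right)} = 25$ ($n{\left(M \right)} = \left(5 + 0\right)^{2} = 5^{2} = 25$)
$n{\left(5 - 4 \right)} + j = 25 - \frac{1}{186} = \frac{4649}{186}$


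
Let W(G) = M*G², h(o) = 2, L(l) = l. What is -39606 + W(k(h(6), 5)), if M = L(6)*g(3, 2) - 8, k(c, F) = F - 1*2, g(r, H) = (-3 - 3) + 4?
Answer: -39786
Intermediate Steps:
g(r, H) = -2 (g(r, H) = -6 + 4 = -2)
k(c, F) = -2 + F (k(c, F) = F - 2 = -2 + F)
M = -20 (M = 6*(-2) - 8 = -12 - 8 = -20)
W(G) = -20*G²
-39606 + W(k(h(6), 5)) = -39606 - 20*(-2 + 5)² = -39606 - 20*3² = -39606 - 20*9 = -39606 - 180 = -39786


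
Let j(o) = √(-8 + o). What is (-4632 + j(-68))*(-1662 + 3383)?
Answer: -7971672 + 3442*I*√19 ≈ -7.9717e+6 + 15003.0*I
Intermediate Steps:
(-4632 + j(-68))*(-1662 + 3383) = (-4632 + √(-8 - 68))*(-1662 + 3383) = (-4632 + √(-76))*1721 = (-4632 + 2*I*√19)*1721 = -7971672 + 3442*I*√19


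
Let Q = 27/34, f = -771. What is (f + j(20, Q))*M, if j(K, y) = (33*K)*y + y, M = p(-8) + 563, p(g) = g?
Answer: -4643685/34 ≈ -1.3658e+5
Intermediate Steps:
M = 555 (M = -8 + 563 = 555)
Q = 27/34 (Q = 27*(1/34) = 27/34 ≈ 0.79412)
j(K, y) = y + 33*K*y (j(K, y) = 33*K*y + y = y + 33*K*y)
(f + j(20, Q))*M = (-771 + 27*(1 + 33*20)/34)*555 = (-771 + 27*(1 + 660)/34)*555 = (-771 + (27/34)*661)*555 = (-771 + 17847/34)*555 = -8367/34*555 = -4643685/34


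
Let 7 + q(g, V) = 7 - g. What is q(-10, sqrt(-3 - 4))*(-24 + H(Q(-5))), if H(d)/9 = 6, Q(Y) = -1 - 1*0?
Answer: 300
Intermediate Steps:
Q(Y) = -1 (Q(Y) = -1 + 0 = -1)
H(d) = 54 (H(d) = 9*6 = 54)
q(g, V) = -g (q(g, V) = -7 + (7 - g) = -g)
q(-10, sqrt(-3 - 4))*(-24 + H(Q(-5))) = (-1*(-10))*(-24 + 54) = 10*30 = 300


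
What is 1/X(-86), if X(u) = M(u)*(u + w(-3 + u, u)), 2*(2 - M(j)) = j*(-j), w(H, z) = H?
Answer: -1/647500 ≈ -1.5444e-6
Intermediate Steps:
M(j) = 2 + j²/2 (M(j) = 2 - j*(-j)/2 = 2 - (-1)*j²/2 = 2 + j²/2)
X(u) = (-3 + 2*u)*(2 + u²/2) (X(u) = (2 + u²/2)*(u + (-3 + u)) = (2 + u²/2)*(-3 + 2*u) = (-3 + 2*u)*(2 + u²/2))
1/X(-86) = 1/((-3 + 2*(-86))*(4 + (-86)²)/2) = 1/((-3 - 172)*(4 + 7396)/2) = 1/((½)*(-175)*7400) = 1/(-647500) = -1/647500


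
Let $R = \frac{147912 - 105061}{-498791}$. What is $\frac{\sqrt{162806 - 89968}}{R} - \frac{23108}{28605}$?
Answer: $- \frac{23108}{28605} - \frac{498791 \sqrt{72838}}{42851} \approx -3142.3$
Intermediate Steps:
$R = - \frac{42851}{498791}$ ($R = \left(147912 - 105061\right) \left(- \frac{1}{498791}\right) = 42851 \left(- \frac{1}{498791}\right) = - \frac{42851}{498791} \approx -0.08591$)
$\frac{\sqrt{162806 - 89968}}{R} - \frac{23108}{28605} = \frac{\sqrt{162806 - 89968}}{- \frac{42851}{498791}} - \frac{23108}{28605} = \sqrt{72838} \left(- \frac{498791}{42851}\right) - \frac{23108}{28605} = - \frac{498791 \sqrt{72838}}{42851} - \frac{23108}{28605} = - \frac{23108}{28605} - \frac{498791 \sqrt{72838}}{42851}$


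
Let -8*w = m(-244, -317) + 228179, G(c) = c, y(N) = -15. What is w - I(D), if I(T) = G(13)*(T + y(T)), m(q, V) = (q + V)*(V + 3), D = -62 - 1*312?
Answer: -363877/8 ≈ -45485.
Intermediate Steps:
D = -374 (D = -62 - 312 = -374)
m(q, V) = (3 + V)*(V + q) (m(q, V) = (V + q)*(3 + V) = (3 + V)*(V + q))
I(T) = -195 + 13*T (I(T) = 13*(T - 15) = 13*(-15 + T) = -195 + 13*T)
w = -404333/8 (w = -(((-317)² + 3*(-317) + 3*(-244) - 317*(-244)) + 228179)/8 = -((100489 - 951 - 732 + 77348) + 228179)/8 = -(176154 + 228179)/8 = -⅛*404333 = -404333/8 ≈ -50542.)
w - I(D) = -404333/8 - (-195 + 13*(-374)) = -404333/8 - (-195 - 4862) = -404333/8 - 1*(-5057) = -404333/8 + 5057 = -363877/8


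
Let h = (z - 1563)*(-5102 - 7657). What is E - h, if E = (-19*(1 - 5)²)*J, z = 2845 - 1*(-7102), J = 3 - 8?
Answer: 106972976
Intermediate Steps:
J = -5
z = 9947 (z = 2845 + 7102 = 9947)
h = -106971456 (h = (9947 - 1563)*(-5102 - 7657) = 8384*(-12759) = -106971456)
E = 1520 (E = -19*(1 - 5)²*(-5) = -19*(-4)²*(-5) = -19*16*(-5) = -304*(-5) = 1520)
E - h = 1520 - 1*(-106971456) = 1520 + 106971456 = 106972976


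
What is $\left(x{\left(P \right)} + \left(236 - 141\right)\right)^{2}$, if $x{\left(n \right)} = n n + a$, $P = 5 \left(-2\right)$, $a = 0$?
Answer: $38025$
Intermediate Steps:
$P = -10$
$x{\left(n \right)} = n^{2}$ ($x{\left(n \right)} = n n + 0 = n^{2} + 0 = n^{2}$)
$\left(x{\left(P \right)} + \left(236 - 141\right)\right)^{2} = \left(\left(-10\right)^{2} + \left(236 - 141\right)\right)^{2} = \left(100 + 95\right)^{2} = 195^{2} = 38025$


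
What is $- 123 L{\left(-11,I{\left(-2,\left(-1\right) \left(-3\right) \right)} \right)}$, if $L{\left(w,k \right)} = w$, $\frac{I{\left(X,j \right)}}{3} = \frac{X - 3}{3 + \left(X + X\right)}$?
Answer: $1353$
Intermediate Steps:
$I{\left(X,j \right)} = \frac{3 \left(-3 + X\right)}{3 + 2 X}$ ($I{\left(X,j \right)} = 3 \frac{X - 3}{3 + \left(X + X\right)} = 3 \frac{-3 + X}{3 + 2 X} = \frac{3 \left(-3 + X\right)}{3 + 2 X}$)
$- 123 L{\left(-11,I{\left(-2,\left(-1\right) \left(-3\right) \right)} \right)} = \left(-123\right) \left(-11\right) = 1353$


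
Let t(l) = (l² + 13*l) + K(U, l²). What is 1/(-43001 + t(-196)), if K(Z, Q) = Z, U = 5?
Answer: -1/7128 ≈ -0.00014029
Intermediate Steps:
t(l) = 5 + l² + 13*l (t(l) = (l² + 13*l) + 5 = 5 + l² + 13*l)
1/(-43001 + t(-196)) = 1/(-43001 + (5 + (-196)² + 13*(-196))) = 1/(-43001 + (5 + 38416 - 2548)) = 1/(-43001 + 35873) = 1/(-7128) = -1/7128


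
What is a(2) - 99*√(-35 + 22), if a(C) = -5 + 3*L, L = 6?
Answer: 13 - 99*I*√13 ≈ 13.0 - 356.95*I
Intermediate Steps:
a(C) = 13 (a(C) = -5 + 3*6 = -5 + 18 = 13)
a(2) - 99*√(-35 + 22) = 13 - 99*√(-35 + 22) = 13 - 99*I*√13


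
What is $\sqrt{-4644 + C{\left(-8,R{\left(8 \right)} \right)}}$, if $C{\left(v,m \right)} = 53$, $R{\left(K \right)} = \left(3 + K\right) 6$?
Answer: $i \sqrt{4591} \approx 67.757 i$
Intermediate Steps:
$R{\left(K \right)} = 18 + 6 K$
$\sqrt{-4644 + C{\left(-8,R{\left(8 \right)} \right)}} = \sqrt{-4644 + 53} = \sqrt{-4591} = i \sqrt{4591}$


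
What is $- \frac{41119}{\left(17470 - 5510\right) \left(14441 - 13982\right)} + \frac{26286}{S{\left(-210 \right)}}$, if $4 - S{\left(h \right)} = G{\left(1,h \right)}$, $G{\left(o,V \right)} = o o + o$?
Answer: $\frac{5550022877}{422280} \approx 13143.0$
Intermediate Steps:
$G{\left(o,V \right)} = o + o^{2}$ ($G{\left(o,V \right)} = o^{2} + o = o + o^{2}$)
$S{\left(h \right)} = 2$ ($S{\left(h \right)} = 4 - 1 \left(1 + 1\right) = 4 - 1 \cdot 2 = 4 - 2 = 2$)
$- \frac{41119}{\left(17470 - 5510\right) \left(14441 - 13982\right)} + \frac{26286}{S{\left(-210 \right)}} = - \frac{41119}{\left(17470 - 5510\right) \left(14441 - 13982\right)} + \frac{26286}{2} = - \frac{41119}{11960 \cdot 459} + 26286 \cdot \frac{1}{2} = - \frac{41119}{5489640} + 13143 = \left(-41119\right) \frac{1}{5489640} + 13143 = - \frac{3163}{422280} + 13143 = \frac{5550022877}{422280}$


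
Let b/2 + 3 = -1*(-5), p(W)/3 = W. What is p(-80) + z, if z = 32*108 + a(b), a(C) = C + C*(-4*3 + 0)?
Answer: 3172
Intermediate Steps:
p(W) = 3*W
b = 4 (b = -6 + 2*(-1*(-5)) = -6 + 2*5 = -6 + 10 = 4)
a(C) = -11*C (a(C) = C + C*(-12 + 0) = C + C*(-12) = C - 12*C = -11*C)
z = 3412 (z = 32*108 - 11*4 = 3456 - 44 = 3412)
p(-80) + z = 3*(-80) + 3412 = -240 + 3412 = 3172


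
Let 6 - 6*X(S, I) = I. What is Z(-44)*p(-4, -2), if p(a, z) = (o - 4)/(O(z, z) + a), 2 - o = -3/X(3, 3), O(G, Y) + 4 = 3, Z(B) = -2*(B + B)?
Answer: -704/5 ≈ -140.80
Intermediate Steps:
X(S, I) = 1 - I/6
Z(B) = -4*B
O(G, Y) = -1 (O(G, Y) = -4 + 3 = -1)
o = 8 (o = 2 - (-3)/(1 - ⅙*3) = 2 - (-3)/(1 - ½) = 2 - (-3)/½ = 2 - (-3)*2 = 2 - 1*(-6) = 2 + 6 = 8)
p(a, z) = 4/(-1 + a) (p(a, z) = (8 - 4)/(-1 + a) = 4/(-1 + a))
Z(-44)*p(-4, -2) = (-4*(-44))*(4/(-1 - 4)) = 176*(4/(-5)) = 176*(4*(-⅕)) = 176*(-⅘) = -704/5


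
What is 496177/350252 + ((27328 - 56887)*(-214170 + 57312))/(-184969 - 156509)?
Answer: -90210941594841/6644630692 ≈ -13577.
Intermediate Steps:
496177/350252 + ((27328 - 56887)*(-214170 + 57312))/(-184969 - 156509) = 496177*(1/350252) - 29559*(-156858)/(-341478) = 496177/350252 + 4636565622*(-1/341478) = 496177/350252 - 257586979/18971 = -90210941594841/6644630692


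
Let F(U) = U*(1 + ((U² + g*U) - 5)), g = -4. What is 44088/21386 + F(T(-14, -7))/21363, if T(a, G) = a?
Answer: 433799876/228434559 ≈ 1.8990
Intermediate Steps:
F(U) = U*(-4 + U² - 4*U) (F(U) = U*(1 + ((U² - 4*U) - 5)) = U*(1 + (-5 + U² - 4*U)) = U*(-4 + U² - 4*U))
44088/21386 + F(T(-14, -7))/21363 = 44088/21386 - 14*(-4 + (-14)² - 4*(-14))/21363 = 44088*(1/21386) - 14*(-4 + 196 + 56)*(1/21363) = 22044/10693 - 14*248*(1/21363) = 22044/10693 - 3472*1/21363 = 22044/10693 - 3472/21363 = 433799876/228434559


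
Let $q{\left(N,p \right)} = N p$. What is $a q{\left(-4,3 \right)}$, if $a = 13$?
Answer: $-156$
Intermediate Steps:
$a q{\left(-4,3 \right)} = 13 \left(\left(-4\right) 3\right) = 13 \left(-12\right) = -156$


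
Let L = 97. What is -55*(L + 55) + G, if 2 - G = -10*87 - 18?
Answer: -7470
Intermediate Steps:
G = 890 (G = 2 - (-10*87 - 18) = 2 - (-870 - 18) = 2 - 1*(-888) = 2 + 888 = 890)
-55*(L + 55) + G = -55*(97 + 55) + 890 = -55*152 + 890 = -8360 + 890 = -7470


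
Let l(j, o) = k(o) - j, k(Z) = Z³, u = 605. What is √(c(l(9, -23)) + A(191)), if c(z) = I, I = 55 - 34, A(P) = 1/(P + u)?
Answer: √3326683/398 ≈ 4.5827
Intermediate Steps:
A(P) = 1/(605 + P) (A(P) = 1/(P + 605) = 1/(605 + P))
l(j, o) = o³ - j
I = 21
c(z) = 21
√(c(l(9, -23)) + A(191)) = √(21 + 1/(605 + 191)) = √(21 + 1/796) = √(16717/796) = √3326683/398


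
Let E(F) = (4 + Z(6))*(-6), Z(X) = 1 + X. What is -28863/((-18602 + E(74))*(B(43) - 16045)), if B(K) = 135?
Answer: -28863/297007880 ≈ -9.7179e-5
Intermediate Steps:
E(F) = -66 (E(F) = (4 + (1 + 6))*(-6) = (4 + 7)*(-6) = 11*(-6) = -66)
-28863/((-18602 + E(74))*(B(43) - 16045)) = -28863/((-18602 - 66)*(135 - 16045)) = -28863/((-18668*(-15910))) = -28863/297007880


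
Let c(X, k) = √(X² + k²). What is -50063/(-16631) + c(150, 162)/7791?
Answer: 50063/16631 + 2*√1354/2597 ≈ 3.0386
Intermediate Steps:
-50063/(-16631) + c(150, 162)/7791 = -50063/(-16631) + √(150² + 162²)/7791 = -50063*(-1/16631) + √(22500 + 26244)*(1/7791) = 50063/16631 + √48744*(1/7791) = 50063/16631 + (6*√1354)*(1/7791) = 50063/16631 + 2*√1354/2597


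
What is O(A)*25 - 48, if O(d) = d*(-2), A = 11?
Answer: -598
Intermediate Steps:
O(d) = -2*d
O(A)*25 - 48 = -2*11*25 - 48 = -22*25 - 48 = -550 - 48 = -598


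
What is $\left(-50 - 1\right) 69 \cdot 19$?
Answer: $-66861$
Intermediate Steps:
$\left(-50 - 1\right) 69 \cdot 19 = \left(-51\right) 69 \cdot 19 = \left(-3519\right) 19 = -66861$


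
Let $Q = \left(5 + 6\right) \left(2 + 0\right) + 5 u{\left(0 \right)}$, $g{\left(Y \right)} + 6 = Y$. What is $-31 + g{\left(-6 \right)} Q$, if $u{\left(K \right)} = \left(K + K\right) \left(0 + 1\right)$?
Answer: $-295$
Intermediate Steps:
$u{\left(K \right)} = 2 K$ ($u{\left(K \right)} = 2 K 1 = 2 K$)
$g{\left(Y \right)} = -6 + Y$
$Q = 22$ ($Q = \left(5 + 6\right) \left(2 + 0\right) + 5 \cdot 2 \cdot 0 = 11 \cdot 2 + 5 \cdot 0 = 22 + 0 = 22$)
$-31 + g{\left(-6 \right)} Q = -31 + \left(-6 - 6\right) 22 = -31 - 264 = -295$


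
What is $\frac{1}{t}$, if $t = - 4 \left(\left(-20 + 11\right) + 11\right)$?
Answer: $- \frac{1}{8} \approx -0.125$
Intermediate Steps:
$t = -8$ ($t = - 4 \left(-9 + 11\right) = \left(-4\right) 2 = -8$)
$\frac{1}{t} = \frac{1}{-8} = - \frac{1}{8}$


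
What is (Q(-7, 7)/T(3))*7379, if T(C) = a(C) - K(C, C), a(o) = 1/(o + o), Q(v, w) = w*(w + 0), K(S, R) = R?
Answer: -2169426/17 ≈ -1.2761e+5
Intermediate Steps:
Q(v, w) = w² (Q(v, w) = w*w = w²)
a(o) = 1/(2*o)
T(C) = 1/(2*C) - C
(Q(-7, 7)/T(3))*7379 = (7²/((½)/3 - 1*3))*7379 = (49/((½)*(⅓) - 3))*7379 = (49/(⅙ - 3))*7379 = (49/(-17/6))*7379 = (49*(-6/17))*7379 = -294/17*7379 = -2169426/17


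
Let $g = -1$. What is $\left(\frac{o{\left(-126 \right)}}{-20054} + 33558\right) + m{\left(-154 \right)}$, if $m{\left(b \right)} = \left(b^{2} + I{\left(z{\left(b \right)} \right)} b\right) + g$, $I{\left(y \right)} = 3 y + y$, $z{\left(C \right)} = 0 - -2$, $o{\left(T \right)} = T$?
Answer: $\frac{561923170}{10027} \approx 56041.0$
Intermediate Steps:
$z{\left(C \right)} = 2$ ($z{\left(C \right)} = 0 + 2 = 2$)
$I{\left(y \right)} = 4 y$
$m{\left(b \right)} = -1 + b^{2} + 8 b$ ($m{\left(b \right)} = \left(b^{2} + 4 \cdot 2 b\right) - 1 = \left(b^{2} + 8 b\right) - 1 = -1 + b^{2} + 8 b$)
$\left(\frac{o{\left(-126 \right)}}{-20054} + 33558\right) + m{\left(-154 \right)} = \left(- \frac{126}{-20054} + 33558\right) + \left(-1 + \left(-154\right)^{2} + 8 \left(-154\right)\right) = \left(\left(-126\right) \left(- \frac{1}{20054}\right) + 33558\right) - -22483 = \left(\frac{63}{10027} + 33558\right) + 22483 = \frac{336486129}{10027} + 22483 = \frac{561923170}{10027}$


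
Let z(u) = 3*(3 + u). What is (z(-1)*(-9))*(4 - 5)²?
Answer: -54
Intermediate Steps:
z(u) = 9 + 3*u
(z(-1)*(-9))*(4 - 5)² = ((9 + 3*(-1))*(-9))*(4 - 5)² = ((9 - 3)*(-9))*(-1)² = (6*(-9))*1 = -54*1 = -54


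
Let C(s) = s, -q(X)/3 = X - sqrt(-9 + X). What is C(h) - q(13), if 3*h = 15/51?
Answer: 1688/51 ≈ 33.098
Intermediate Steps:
h = 5/51 (h = (15/51)/3 = (15*(1/51))/3 = (1/3)*(5/17) = 5/51 ≈ 0.098039)
q(X) = -3*X + 3*sqrt(-9 + X) (q(X) = -3*(X - sqrt(-9 + X)) = -3*X + 3*sqrt(-9 + X))
C(h) - q(13) = 5/51 - (-3*13 + 3*sqrt(-9 + 13)) = 5/51 - (-39 + 3*sqrt(4)) = 5/51 - (-39 + 3*2) = 5/51 - (-39 + 6) = 5/51 - 1*(-33) = 5/51 + 33 = 1688/51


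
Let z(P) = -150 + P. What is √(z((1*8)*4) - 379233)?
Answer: I*√379351 ≈ 615.92*I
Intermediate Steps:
√(z((1*8)*4) - 379233) = √((-150 + (1*8)*4) - 379233) = √((-150 + 8*4) - 379233) = √((-150 + 32) - 379233) = √(-118 - 379233) = √(-379351) = I*√379351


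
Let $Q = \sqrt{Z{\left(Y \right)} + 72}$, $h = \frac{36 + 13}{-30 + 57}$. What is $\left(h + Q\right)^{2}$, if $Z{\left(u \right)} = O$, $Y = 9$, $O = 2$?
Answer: $\frac{56347}{729} + \frac{98 \sqrt{74}}{27} \approx 108.52$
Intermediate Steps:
$Z{\left(u \right)} = 2$
$h = \frac{49}{27} \approx 1.8148$
$Q = \sqrt{74}$ ($Q = \sqrt{2 + 72} = \sqrt{74} \approx 8.6023$)
$\left(h + Q\right)^{2} = \left(\frac{49}{27} + \sqrt{74}\right)^{2}$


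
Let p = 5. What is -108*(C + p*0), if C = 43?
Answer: -4644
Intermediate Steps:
-108*(C + p*0) = -108*(43 + 5*0) = -108*(43 + 0) = -108*43 = -4644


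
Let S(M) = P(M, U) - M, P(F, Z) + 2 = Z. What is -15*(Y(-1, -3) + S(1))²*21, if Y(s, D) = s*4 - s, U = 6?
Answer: 0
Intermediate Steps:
P(F, Z) = -2 + Z
Y(s, D) = 3*s (Y(s, D) = 4*s - s = 3*s)
S(M) = 4 - M (S(M) = (-2 + 6) - M = 4 - M)
-15*(Y(-1, -3) + S(1))²*21 = -15*(3*(-1) + (4 - 1*1))²*21 = -15*(-3 + (4 - 1))²*21 = -15*(-3 + 3)²*21 = -15*0²*21 = -15*0*21 = 0*21 = 0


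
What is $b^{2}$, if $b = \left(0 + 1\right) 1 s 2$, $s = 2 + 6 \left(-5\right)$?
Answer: $3136$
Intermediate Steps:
$s = -28$ ($s = 2 - 30 = -28$)
$b = -56$ ($b = \left(0 + 1\right) 1 \left(-28\right) 2 = 1 \cdot 1 \left(-28\right) 2 = 1 \left(-28\right) 2 = \left(-28\right) 2 = -56$)
$b^{2} = \left(-56\right)^{2} = 3136$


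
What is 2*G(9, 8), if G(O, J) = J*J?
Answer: 128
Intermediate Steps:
G(O, J) = J²
2*G(9, 8) = 2*8² = 2*64 = 128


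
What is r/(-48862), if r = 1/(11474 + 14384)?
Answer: -1/1263473596 ≈ -7.9147e-10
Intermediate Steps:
r = 1/25858 ≈ 3.8673e-5
r/(-48862) = (1/25858)/(-48862) = (1/25858)*(-1/48862) = -1/1263473596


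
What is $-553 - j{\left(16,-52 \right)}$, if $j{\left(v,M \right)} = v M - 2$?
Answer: $281$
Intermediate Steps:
$j{\left(v,M \right)} = -2 + M v$ ($j{\left(v,M \right)} = M v - 2 = -2 + M v$)
$-553 - j{\left(16,-52 \right)} = -553 - \left(-2 - 832\right) = -553 - -834 = -553 + 834 = 281$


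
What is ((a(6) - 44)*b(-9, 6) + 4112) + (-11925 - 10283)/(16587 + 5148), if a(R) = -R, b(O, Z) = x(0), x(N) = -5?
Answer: 94785862/21735 ≈ 4361.0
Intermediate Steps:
b(O, Z) = -5
((a(6) - 44)*b(-9, 6) + 4112) + (-11925 - 10283)/(16587 + 5148) = ((-1*6 - 44)*(-5) + 4112) + (-11925 - 10283)/(16587 + 5148) = ((-6 - 44)*(-5) + 4112) - 22208/21735 = (-50*(-5) + 4112) - 22208*1/21735 = (250 + 4112) - 22208/21735 = 4362 - 22208/21735 = 94785862/21735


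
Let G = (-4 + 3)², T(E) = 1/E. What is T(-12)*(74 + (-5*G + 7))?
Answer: -19/3 ≈ -6.3333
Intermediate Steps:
G = 1 (G = (-1)² = 1)
T(-12)*(74 + (-5*G + 7)) = (74 + (-5*1 + 7))/(-12) = -(74 + (-5 + 7))/12 = -(74 + 2)/12 = -1/12*76 = -19/3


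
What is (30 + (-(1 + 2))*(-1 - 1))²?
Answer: 1296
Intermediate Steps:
(30 + (-(1 + 2))*(-1 - 1))² = (30 - 1*3*(-2))² = (30 - 3*(-2))² = (30 + 6)² = 36² = 1296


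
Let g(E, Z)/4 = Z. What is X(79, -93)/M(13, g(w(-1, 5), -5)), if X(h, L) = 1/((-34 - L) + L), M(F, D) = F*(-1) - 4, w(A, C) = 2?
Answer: 1/578 ≈ 0.0017301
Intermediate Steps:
g(E, Z) = 4*Z
M(F, D) = -4 - F (M(F, D) = -F - 4 = -4 - F)
X(h, L) = -1/34 (X(h, L) = 1/(-34) = -1/34)
X(79, -93)/M(13, g(w(-1, 5), -5)) = -1/(34*(-4 - 1*13)) = -1/(34*(-4 - 13)) = -1/34/(-17) = -1/34*(-1/17) = 1/578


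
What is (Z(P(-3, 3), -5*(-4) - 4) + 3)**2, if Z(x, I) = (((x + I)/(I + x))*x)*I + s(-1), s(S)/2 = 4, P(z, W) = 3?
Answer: 3481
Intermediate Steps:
s(S) = 8 (s(S) = 2*4 = 8)
Z(x, I) = 8 + I*x (Z(x, I) = (((x + I)/(I + x))*x)*I + 8 = (((I + x)/(I + x))*x)*I + 8 = (1*x)*I + 8 = x*I + 8 = I*x + 8 = 8 + I*x)
(Z(P(-3, 3), -5*(-4) - 4) + 3)**2 = ((8 + (-5*(-4) - 4)*3) + 3)**2 = ((8 + (20 - 4)*3) + 3)**2 = ((8 + 16*3) + 3)**2 = ((8 + 48) + 3)**2 = (56 + 3)**2 = 59**2 = 3481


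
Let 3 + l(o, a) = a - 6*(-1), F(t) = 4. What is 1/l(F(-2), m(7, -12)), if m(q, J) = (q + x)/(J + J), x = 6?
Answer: 24/59 ≈ 0.40678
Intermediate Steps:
m(q, J) = (6 + q)/(2*J) (m(q, J) = (q + 6)/(J + J) = (6 + q)/((2*J)) = (6 + q)*(1/(2*J)) = (6 + q)/(2*J))
l(o, a) = 3 + a (l(o, a) = -3 + (a - 6*(-1)) = -3 + (a + 6) = -3 + (6 + a) = 3 + a)
1/l(F(-2), m(7, -12)) = 1/(3 + (1/2)*(6 + 7)/(-12)) = 1/(3 + (1/2)*(-1/12)*13) = 1/(3 - 13/24) = 1/(59/24) = 24/59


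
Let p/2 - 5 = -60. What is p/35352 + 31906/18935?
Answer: 80418433/47813580 ≈ 1.6819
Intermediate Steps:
p = -110 (p = 10 + 2*(-60) = 10 - 120 = -110)
p/35352 + 31906/18935 = -110/35352 + 31906/18935 = -110*1/35352 + 31906*(1/18935) = -55/17676 + 4558/2705 = 80418433/47813580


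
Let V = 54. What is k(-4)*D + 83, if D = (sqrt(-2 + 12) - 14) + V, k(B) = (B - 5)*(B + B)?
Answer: 2963 + 72*sqrt(10) ≈ 3190.7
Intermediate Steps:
k(B) = 2*B*(-5 + B) (k(B) = (-5 + B)*(2*B) = 2*B*(-5 + B))
D = 40 + sqrt(10) (D = (sqrt(-2 + 12) - 14) + 54 = (sqrt(10) - 14) + 54 = (-14 + sqrt(10)) + 54 = 40 + sqrt(10) ≈ 43.162)
k(-4)*D + 83 = (2*(-4)*(-5 - 4))*(40 + sqrt(10)) + 83 = (2*(-4)*(-9))*(40 + sqrt(10)) + 83 = 72*(40 + sqrt(10)) + 83 = (2880 + 72*sqrt(10)) + 83 = 2963 + 72*sqrt(10)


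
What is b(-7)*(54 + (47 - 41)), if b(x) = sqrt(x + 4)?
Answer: 60*I*sqrt(3) ≈ 103.92*I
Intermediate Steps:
b(x) = sqrt(4 + x)
b(-7)*(54 + (47 - 41)) = sqrt(4 - 7)*(54 + (47 - 41)) = sqrt(-3)*(54 + 6) = (I*sqrt(3))*60 = 60*I*sqrt(3)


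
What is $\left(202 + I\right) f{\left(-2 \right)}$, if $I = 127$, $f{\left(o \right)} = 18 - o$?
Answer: $6580$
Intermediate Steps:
$\left(202 + I\right) f{\left(-2 \right)} = \left(202 + 127\right) \left(18 - -2\right) = 329 \left(18 + 2\right) = 329 \cdot 20 = 6580$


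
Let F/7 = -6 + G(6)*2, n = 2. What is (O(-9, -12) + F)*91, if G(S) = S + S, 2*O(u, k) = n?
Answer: 11557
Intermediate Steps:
O(u, k) = 1 (O(u, k) = (1/2)*2 = 1)
G(S) = 2*S
F = 126 (F = 7*(-6 + (2*6)*2) = 7*(-6 + 12*2) = 7*(-6 + 24) = 7*18 = 126)
(O(-9, -12) + F)*91 = (1 + 126)*91 = 127*91 = 11557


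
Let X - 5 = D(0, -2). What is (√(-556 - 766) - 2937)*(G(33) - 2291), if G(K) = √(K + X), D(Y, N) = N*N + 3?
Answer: (2291 - 3*√5)*(2937 - I*√1322) ≈ 6.709e+6 - 83055.0*I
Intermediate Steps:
D(Y, N) = 3 + N² (D(Y, N) = N² + 3 = 3 + N²)
X = 12 (X = 5 + (3 + (-2)²) = 5 + (3 + 4) = 5 + 7 = 12)
G(K) = √(12 + K) (G(K) = √(K + 12) = √(12 + K))
(√(-556 - 766) - 2937)*(G(33) - 2291) = (√(-556 - 766) - 2937)*(√(12 + 33) - 2291) = (√(-1322) - 2937)*(√45 - 2291) = (I*√1322 - 2937)*(3*√5 - 2291) = (-2937 + I*√1322)*(-2291 + 3*√5)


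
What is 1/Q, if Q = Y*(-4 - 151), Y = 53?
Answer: -1/8215 ≈ -0.00012173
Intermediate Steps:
Q = -8215 (Q = 53*(-4 - 151) = 53*(-155) = -8215)
1/Q = 1/(-8215) = -1/8215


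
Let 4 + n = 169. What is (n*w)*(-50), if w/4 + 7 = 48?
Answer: -1353000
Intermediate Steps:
w = 164 (w = -28 + 4*48 = -28 + 192 = 164)
n = 165 (n = -4 + 169 = 165)
(n*w)*(-50) = (165*164)*(-50) = 27060*(-50) = -1353000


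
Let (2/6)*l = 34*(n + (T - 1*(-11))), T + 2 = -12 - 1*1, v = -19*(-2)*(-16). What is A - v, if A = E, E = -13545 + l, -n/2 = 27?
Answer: -18853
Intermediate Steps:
v = -608 (v = 38*(-16) = -608)
T = -15 (T = -2 + (-12 - 1*1) = -2 + (-12 - 1) = -2 - 13 = -15)
n = -54 (n = -2*27 = -54)
l = -5916 (l = 3*(34*(-54 + (-15 - 1*(-11)))) = 3*(34*(-54 + (-15 + 11))) = 3*(34*(-54 - 4)) = 3*(34*(-58)) = 3*(-1972) = -5916)
E = -19461 (E = -13545 - 5916 = -19461)
A = -19461
A - v = -19461 - 1*(-608) = -19461 + 608 = -18853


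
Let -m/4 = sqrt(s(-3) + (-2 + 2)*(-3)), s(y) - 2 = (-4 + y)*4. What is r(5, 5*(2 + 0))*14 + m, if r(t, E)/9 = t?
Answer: 630 - 4*I*sqrt(26) ≈ 630.0 - 20.396*I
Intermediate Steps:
s(y) = -14 + 4*y (s(y) = 2 + (-4 + y)*4 = 2 + (-16 + 4*y) = -14 + 4*y)
r(t, E) = 9*t
m = -4*I*sqrt(26) (m = -4*sqrt((-14 + 4*(-3)) + (-2 + 2)*(-3)) = -4*sqrt((-14 - 12) + 0*(-3)) = -4*sqrt(-26 + 0) = -4*I*sqrt(26) ≈ -20.396*I)
r(5, 5*(2 + 0))*14 + m = (9*5)*14 - 4*I*sqrt(26) = 45*14 - 4*I*sqrt(26) = 630 - 4*I*sqrt(26)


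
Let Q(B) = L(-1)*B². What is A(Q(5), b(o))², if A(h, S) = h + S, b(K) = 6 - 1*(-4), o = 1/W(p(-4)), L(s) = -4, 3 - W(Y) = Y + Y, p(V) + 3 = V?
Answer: 8100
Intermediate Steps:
p(V) = -3 + V
W(Y) = 3 - 2*Y (W(Y) = 3 - (Y + Y) = 3 - 2*Y)
Q(B) = -4*B²
o = 1/17 (o = 1/(3 - 2*(-3 - 4)) = 1/(3 - 2*(-7)) = 1/(3 + 14) = 1/17 ≈ 0.058824)
b(K) = 10 (b(K) = 6 + 4 = 10)
A(h, S) = S + h
A(Q(5), b(o))² = (10 - 4*5²)² = (10 - 4*25)² = (10 - 100)² = (-90)² = 8100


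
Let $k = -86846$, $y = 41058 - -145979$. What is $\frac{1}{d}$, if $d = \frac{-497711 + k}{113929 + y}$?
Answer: $- \frac{300966}{584557} \approx -0.51486$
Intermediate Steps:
$y = 187037$ ($y = 41058 + 145979 = 187037$)
$d = - \frac{584557}{300966}$ ($d = \frac{-497711 - 86846}{113929 + 187037} = - \frac{584557}{300966} \approx -1.9423$)
$\frac{1}{d} = \frac{1}{- \frac{584557}{300966}} = - \frac{300966}{584557}$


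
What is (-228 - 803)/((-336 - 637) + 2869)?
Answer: -1031/1896 ≈ -0.54378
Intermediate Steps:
(-228 - 803)/((-336 - 637) + 2869) = -1031/(-973 + 2869) = -1031/1896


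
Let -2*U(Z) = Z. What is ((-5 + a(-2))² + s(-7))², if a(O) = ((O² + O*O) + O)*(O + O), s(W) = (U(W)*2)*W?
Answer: 627264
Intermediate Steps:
U(Z) = -Z/2
s(W) = -W² (s(W) = (-W/2*2)*W = (-W)*W = -W²)
a(O) = 2*O*(O + 2*O²) (a(O) = ((O² + O²) + O)*(2*O) = (2*O² + O)*(2*O) = (O + 2*O²)*(2*O) = 2*O*(O + 2*O²))
((-5 + a(-2))² + s(-7))² = ((-5 + (-2)²*(2 + 4*(-2)))² - 1*(-7)²)² = ((-5 + 4*(2 - 8))² - 1*49)² = ((-5 + 4*(-6))² - 49)² = ((-5 - 24)² - 49)² = ((-29)² - 49)² = (841 - 49)² = 792² = 627264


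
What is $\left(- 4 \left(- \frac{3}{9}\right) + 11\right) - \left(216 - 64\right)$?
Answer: $- \frac{419}{3} \approx -139.67$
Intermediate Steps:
$\left(- 4 \left(- \frac{3}{9}\right) + 11\right) - \left(216 - 64\right) = \left(- 4 \left(\left(-3\right) \frac{1}{9}\right) + 11\right) - 152 = \left(\left(-4\right) \left(- \frac{1}{3}\right) + 11\right) - 152 = \left(\frac{4}{3} + 11\right) - 152 = \frac{37}{3} - 152 = - \frac{419}{3}$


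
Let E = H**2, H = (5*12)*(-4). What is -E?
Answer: -57600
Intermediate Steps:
H = -240 (H = 60*(-4) = -240)
E = 57600 (E = (-240)**2 = 57600)
-E = -1*57600 = -57600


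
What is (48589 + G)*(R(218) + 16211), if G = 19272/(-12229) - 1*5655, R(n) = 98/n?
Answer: 927736625927472/1332961 ≈ 6.9600e+8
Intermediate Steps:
G = -69174267/12229 (G = 19272*(-1/12229) - 5655 = -19272/12229 - 5655 = -69174267/12229 ≈ -5656.6)
(48589 + G)*(R(218) + 16211) = (48589 - 69174267/12229)*(98/218 + 16211) = 525020614*(98*(1/218) + 16211)/12229 = 525020614*(49/109 + 16211)/12229 = (525020614/12229)*(1767048/109) = 927736625927472/1332961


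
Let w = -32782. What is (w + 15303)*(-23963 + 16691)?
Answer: 127107288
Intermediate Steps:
(w + 15303)*(-23963 + 16691) = (-32782 + 15303)*(-23963 + 16691) = -17479*(-7272) = 127107288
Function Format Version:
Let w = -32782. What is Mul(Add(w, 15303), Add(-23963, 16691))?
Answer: 127107288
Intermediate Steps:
Mul(Add(w, 15303), Add(-23963, 16691)) = Mul(Add(-32782, 15303), Add(-23963, 16691)) = Mul(-17479, -7272) = 127107288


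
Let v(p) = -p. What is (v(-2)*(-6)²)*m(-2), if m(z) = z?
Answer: -144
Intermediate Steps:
(v(-2)*(-6)²)*m(-2) = (-1*(-2)*(-6)²)*(-2) = (2*36)*(-2) = 72*(-2) = -144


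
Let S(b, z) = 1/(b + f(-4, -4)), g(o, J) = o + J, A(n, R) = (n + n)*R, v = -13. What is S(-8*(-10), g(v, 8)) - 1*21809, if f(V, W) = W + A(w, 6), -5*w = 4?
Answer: -7240583/332 ≈ -21809.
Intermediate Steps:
w = -4/5 (w = -1/5*4 = -4/5 ≈ -0.80000)
A(n, R) = 2*R*n (A(n, R) = (2*n)*R = 2*R*n)
f(V, W) = -48/5 + W (f(V, W) = W + 2*6*(-4/5) = W - 48/5 = -48/5 + W)
g(o, J) = J + o
S(b, z) = 1/(-68/5 + b) (S(b, z) = 1/(b + (-48/5 - 4)) = 1/(b - 68/5) = 1/(-68/5 + b))
S(-8*(-10), g(v, 8)) - 1*21809 = 5/(-68 + 5*(-8*(-10))) - 1*21809 = 5/(-68 + 5*80) - 21809 = 5/(-68 + 400) - 21809 = 5/332 - 21809 = -7240583/332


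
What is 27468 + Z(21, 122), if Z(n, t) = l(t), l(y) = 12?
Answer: 27480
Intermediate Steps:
Z(n, t) = 12
27468 + Z(21, 122) = 27468 + 12 = 27480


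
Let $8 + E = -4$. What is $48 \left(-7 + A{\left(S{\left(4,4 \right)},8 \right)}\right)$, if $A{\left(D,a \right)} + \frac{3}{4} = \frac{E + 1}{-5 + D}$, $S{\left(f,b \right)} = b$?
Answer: $156$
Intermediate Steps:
$E = -12$ ($E = -8 - 4 = -12$)
$A{\left(D,a \right)} = - \frac{3}{4} - \frac{11}{-5 + D}$ ($A{\left(D,a \right)} = - \frac{3}{4} + \frac{-12 + 1}{-5 + D} = - \frac{3}{4} - \frac{11}{-5 + D}$)
$48 \left(-7 + A{\left(S{\left(4,4 \right)},8 \right)}\right) = 48 \left(-7 + \frac{-29 - 12}{4 \left(-5 + 4\right)}\right) = 48 \left(-7 + \frac{-29 - 12}{4 \left(-1\right)}\right) = 48 \left(-7 + \frac{1}{4} \left(-1\right) \left(-41\right)\right) = 48 \left(-7 + \frac{41}{4}\right) = 48 \cdot \frac{13}{4} = 156$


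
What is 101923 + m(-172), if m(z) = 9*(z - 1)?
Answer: 100366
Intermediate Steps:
m(z) = -9 + 9*z (m(z) = 9*(-1 + z) = -9 + 9*z)
101923 + m(-172) = 101923 + (-9 + 9*(-172)) = 101923 + (-9 - 1548) = 101923 - 1557 = 100366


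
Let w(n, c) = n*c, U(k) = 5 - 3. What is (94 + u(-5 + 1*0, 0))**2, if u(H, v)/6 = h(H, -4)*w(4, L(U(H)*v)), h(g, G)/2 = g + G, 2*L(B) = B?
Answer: 8836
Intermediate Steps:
U(k) = 2
L(B) = B/2
h(g, G) = 2*G + 2*g (h(g, G) = 2*(g + G) = 2*(G + g) = 2*G + 2*g)
w(n, c) = c*n
u(H, v) = 24*v*(-8 + 2*H) (u(H, v) = 6*((2*(-4) + 2*H)*(((2*v)/2)*4)) = 6*((-8 + 2*H)*(v*4)) = 6*((-8 + 2*H)*(4*v)) = 6*(4*v*(-8 + 2*H)) = 24*v*(-8 + 2*H))
(94 + u(-5 + 1*0, 0))**2 = (94 + 48*0*(-4 + (-5 + 1*0)))**2 = (94 + 48*0*(-4 + (-5 + 0)))**2 = (94 + 48*0*(-4 - 5))**2 = (94 + 48*0*(-9))**2 = (94 + 0)**2 = 94**2 = 8836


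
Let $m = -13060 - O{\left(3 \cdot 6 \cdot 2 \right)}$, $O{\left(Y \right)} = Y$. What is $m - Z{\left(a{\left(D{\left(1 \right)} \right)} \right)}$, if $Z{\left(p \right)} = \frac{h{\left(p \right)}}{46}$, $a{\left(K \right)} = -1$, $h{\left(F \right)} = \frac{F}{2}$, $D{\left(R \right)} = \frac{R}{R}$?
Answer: $- \frac{1204831}{92} \approx -13096.0$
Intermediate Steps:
$D{\left(R \right)} = 1$
$h{\left(F \right)} = \frac{F}{2}$ ($h{\left(F \right)} = F \frac{1}{2} = \frac{F}{2}$)
$Z{\left(p \right)} = \frac{p}{92}$ ($Z{\left(p \right)} = \frac{\frac{1}{2} p}{46} = \frac{p}{2} \cdot \frac{1}{46} = \frac{p}{92}$)
$m = -13096$ ($m = -13060 - 3 \cdot 6 \cdot 2 = -13060 - 18 \cdot 2 = -13060 - 36 = -13096$)
$m - Z{\left(a{\left(D{\left(1 \right)} \right)} \right)} = -13096 - \frac{1}{92} \left(-1\right) = -13096 - - \frac{1}{92} = -13096 + \frac{1}{92} = - \frac{1204831}{92}$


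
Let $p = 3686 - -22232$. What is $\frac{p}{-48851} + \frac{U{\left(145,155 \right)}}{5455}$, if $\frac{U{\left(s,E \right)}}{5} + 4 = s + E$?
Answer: $- \frac{13816642}{53296441} \approx -0.25924$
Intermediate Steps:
$U{\left(s,E \right)} = -20 + 5 E + 5 s$ ($U{\left(s,E \right)} = -20 + 5 \left(s + E\right) = -20 + 5 \left(E + s\right) = -20 + \left(5 E + 5 s\right) = -20 + 5 E + 5 s$)
$p = 25918$ ($p = 3686 + 22232 = 25918$)
$\frac{p}{-48851} + \frac{U{\left(145,155 \right)}}{5455} = \frac{25918}{-48851} + \frac{-20 + 5 \cdot 155 + 5 \cdot 145}{5455} = 25918 \left(- \frac{1}{48851}\right) + \left(-20 + 775 + 725\right) \frac{1}{5455} = - \frac{25918}{48851} + 1480 \cdot \frac{1}{5455} = - \frac{25918}{48851} + \frac{296}{1091} = - \frac{13816642}{53296441}$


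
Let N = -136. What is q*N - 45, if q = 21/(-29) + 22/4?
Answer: -20141/29 ≈ -694.52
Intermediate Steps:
q = 277/58 (q = 21*(-1/29) + 22*(¼) = -21/29 + 11/2 = 277/58 ≈ 4.7759)
q*N - 45 = (277/58)*(-136) - 45 = -18836/29 - 45 = -20141/29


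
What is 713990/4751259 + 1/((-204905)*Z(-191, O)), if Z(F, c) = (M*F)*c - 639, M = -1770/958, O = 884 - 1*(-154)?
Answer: 8541598403696221163/56840216660669887785 ≈ 0.15027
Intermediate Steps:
O = 1038 (O = 884 + 154 = 1038)
M = -885/479 (M = -1770*1/958 = -885/479 ≈ -1.8476)
Z(F, c) = -639 - 885*F*c/479 (Z(F, c) = (-885*F/479)*c - 639 = -885*F*c/479 - 639 = -639 - 885*F*c/479)
713990/4751259 + 1/((-204905)*Z(-191, O)) = 713990/4751259 + 1/((-204905)*(-639 - 885/479*(-191)*1038)) = 713990*(1/4751259) - 1/(204905*(-639 + 175458330/479)) = 713990/4751259 - 1/(204905*175152249/479) = 713990/4751259 - 1/204905*479/175152249 = 713990/4751259 - 479/35889571581345 = 8541598403696221163/56840216660669887785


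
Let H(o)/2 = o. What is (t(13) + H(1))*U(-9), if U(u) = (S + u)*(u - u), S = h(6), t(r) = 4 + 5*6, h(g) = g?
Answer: 0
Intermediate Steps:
H(o) = 2*o
t(r) = 34 (t(r) = 4 + 30 = 34)
S = 6
U(u) = 0 (U(u) = (6 + u)*(u - u) = (6 + u)*0 = 0)
(t(13) + H(1))*U(-9) = (34 + 2*1)*0 = (34 + 2)*0 = 36*0 = 0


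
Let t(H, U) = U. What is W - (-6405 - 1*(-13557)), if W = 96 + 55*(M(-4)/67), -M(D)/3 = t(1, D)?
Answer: -472092/67 ≈ -7046.1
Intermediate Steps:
M(D) = -3*D
W = 7092/67 (W = 96 + 55*(-3*(-4)/67) = 96 + 55*(12*(1/67)) = 96 + 55*(12/67) = 96 + 660/67 = 7092/67 ≈ 105.85)
W - (-6405 - 1*(-13557)) = 7092/67 - (-6405 - 1*(-13557)) = 7092/67 - (-6405 + 13557) = 7092/67 - 1*7152 = 7092/67 - 7152 = -472092/67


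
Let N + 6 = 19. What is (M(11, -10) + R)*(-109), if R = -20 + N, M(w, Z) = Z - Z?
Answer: 763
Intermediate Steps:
N = 13 (N = -6 + 19 = 13)
M(w, Z) = 0
R = -7 (R = -20 + 13 = -7)
(M(11, -10) + R)*(-109) = (0 - 7)*(-109) = -7*(-109) = 763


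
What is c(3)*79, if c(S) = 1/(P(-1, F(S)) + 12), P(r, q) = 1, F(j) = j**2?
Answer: 79/13 ≈ 6.0769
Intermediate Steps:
c(S) = 1/13 (c(S) = 1/(1 + 12) = 1/13)
c(3)*79 = (1/13)*79 = 79/13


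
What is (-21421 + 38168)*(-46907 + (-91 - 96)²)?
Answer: -199925686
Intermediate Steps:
(-21421 + 38168)*(-46907 + (-91 - 96)²) = 16747*(-46907 + (-187)²) = 16747*(-46907 + 34969) = 16747*(-11938) = -199925686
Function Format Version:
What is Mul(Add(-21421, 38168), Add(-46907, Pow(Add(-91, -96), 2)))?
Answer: -199925686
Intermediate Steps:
Mul(Add(-21421, 38168), Add(-46907, Pow(Add(-91, -96), 2))) = Mul(16747, Add(-46907, Pow(-187, 2))) = Mul(16747, Add(-46907, 34969)) = Mul(16747, -11938) = -199925686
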